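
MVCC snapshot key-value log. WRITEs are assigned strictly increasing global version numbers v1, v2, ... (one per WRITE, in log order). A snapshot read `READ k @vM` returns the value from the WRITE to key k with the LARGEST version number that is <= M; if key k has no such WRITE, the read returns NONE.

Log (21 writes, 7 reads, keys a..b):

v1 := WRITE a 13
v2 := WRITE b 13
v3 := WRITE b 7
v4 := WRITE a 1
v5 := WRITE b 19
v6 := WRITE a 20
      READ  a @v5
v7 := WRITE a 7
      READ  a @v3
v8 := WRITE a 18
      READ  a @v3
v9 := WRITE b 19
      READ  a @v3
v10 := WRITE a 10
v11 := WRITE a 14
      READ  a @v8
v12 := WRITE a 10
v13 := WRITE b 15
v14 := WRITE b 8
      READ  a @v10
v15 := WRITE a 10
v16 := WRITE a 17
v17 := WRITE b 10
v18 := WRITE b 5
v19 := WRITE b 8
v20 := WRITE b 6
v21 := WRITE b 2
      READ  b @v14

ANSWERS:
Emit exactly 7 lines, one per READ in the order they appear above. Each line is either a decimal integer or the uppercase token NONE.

Answer: 1
13
13
13
18
10
8

Derivation:
v1: WRITE a=13  (a history now [(1, 13)])
v2: WRITE b=13  (b history now [(2, 13)])
v3: WRITE b=7  (b history now [(2, 13), (3, 7)])
v4: WRITE a=1  (a history now [(1, 13), (4, 1)])
v5: WRITE b=19  (b history now [(2, 13), (3, 7), (5, 19)])
v6: WRITE a=20  (a history now [(1, 13), (4, 1), (6, 20)])
READ a @v5: history=[(1, 13), (4, 1), (6, 20)] -> pick v4 -> 1
v7: WRITE a=7  (a history now [(1, 13), (4, 1), (6, 20), (7, 7)])
READ a @v3: history=[(1, 13), (4, 1), (6, 20), (7, 7)] -> pick v1 -> 13
v8: WRITE a=18  (a history now [(1, 13), (4, 1), (6, 20), (7, 7), (8, 18)])
READ a @v3: history=[(1, 13), (4, 1), (6, 20), (7, 7), (8, 18)] -> pick v1 -> 13
v9: WRITE b=19  (b history now [(2, 13), (3, 7), (5, 19), (9, 19)])
READ a @v3: history=[(1, 13), (4, 1), (6, 20), (7, 7), (8, 18)] -> pick v1 -> 13
v10: WRITE a=10  (a history now [(1, 13), (4, 1), (6, 20), (7, 7), (8, 18), (10, 10)])
v11: WRITE a=14  (a history now [(1, 13), (4, 1), (6, 20), (7, 7), (8, 18), (10, 10), (11, 14)])
READ a @v8: history=[(1, 13), (4, 1), (6, 20), (7, 7), (8, 18), (10, 10), (11, 14)] -> pick v8 -> 18
v12: WRITE a=10  (a history now [(1, 13), (4, 1), (6, 20), (7, 7), (8, 18), (10, 10), (11, 14), (12, 10)])
v13: WRITE b=15  (b history now [(2, 13), (3, 7), (5, 19), (9, 19), (13, 15)])
v14: WRITE b=8  (b history now [(2, 13), (3, 7), (5, 19), (9, 19), (13, 15), (14, 8)])
READ a @v10: history=[(1, 13), (4, 1), (6, 20), (7, 7), (8, 18), (10, 10), (11, 14), (12, 10)] -> pick v10 -> 10
v15: WRITE a=10  (a history now [(1, 13), (4, 1), (6, 20), (7, 7), (8, 18), (10, 10), (11, 14), (12, 10), (15, 10)])
v16: WRITE a=17  (a history now [(1, 13), (4, 1), (6, 20), (7, 7), (8, 18), (10, 10), (11, 14), (12, 10), (15, 10), (16, 17)])
v17: WRITE b=10  (b history now [(2, 13), (3, 7), (5, 19), (9, 19), (13, 15), (14, 8), (17, 10)])
v18: WRITE b=5  (b history now [(2, 13), (3, 7), (5, 19), (9, 19), (13, 15), (14, 8), (17, 10), (18, 5)])
v19: WRITE b=8  (b history now [(2, 13), (3, 7), (5, 19), (9, 19), (13, 15), (14, 8), (17, 10), (18, 5), (19, 8)])
v20: WRITE b=6  (b history now [(2, 13), (3, 7), (5, 19), (9, 19), (13, 15), (14, 8), (17, 10), (18, 5), (19, 8), (20, 6)])
v21: WRITE b=2  (b history now [(2, 13), (3, 7), (5, 19), (9, 19), (13, 15), (14, 8), (17, 10), (18, 5), (19, 8), (20, 6), (21, 2)])
READ b @v14: history=[(2, 13), (3, 7), (5, 19), (9, 19), (13, 15), (14, 8), (17, 10), (18, 5), (19, 8), (20, 6), (21, 2)] -> pick v14 -> 8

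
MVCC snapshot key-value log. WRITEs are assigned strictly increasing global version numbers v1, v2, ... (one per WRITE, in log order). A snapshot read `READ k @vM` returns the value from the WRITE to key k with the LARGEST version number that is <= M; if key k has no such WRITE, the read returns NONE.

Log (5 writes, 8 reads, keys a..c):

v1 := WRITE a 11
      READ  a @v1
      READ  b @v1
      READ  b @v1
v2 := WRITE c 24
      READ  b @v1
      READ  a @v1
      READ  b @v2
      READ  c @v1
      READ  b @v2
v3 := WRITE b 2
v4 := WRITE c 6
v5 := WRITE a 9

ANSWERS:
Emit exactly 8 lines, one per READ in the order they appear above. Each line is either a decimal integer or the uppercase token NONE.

Answer: 11
NONE
NONE
NONE
11
NONE
NONE
NONE

Derivation:
v1: WRITE a=11  (a history now [(1, 11)])
READ a @v1: history=[(1, 11)] -> pick v1 -> 11
READ b @v1: history=[] -> no version <= 1 -> NONE
READ b @v1: history=[] -> no version <= 1 -> NONE
v2: WRITE c=24  (c history now [(2, 24)])
READ b @v1: history=[] -> no version <= 1 -> NONE
READ a @v1: history=[(1, 11)] -> pick v1 -> 11
READ b @v2: history=[] -> no version <= 2 -> NONE
READ c @v1: history=[(2, 24)] -> no version <= 1 -> NONE
READ b @v2: history=[] -> no version <= 2 -> NONE
v3: WRITE b=2  (b history now [(3, 2)])
v4: WRITE c=6  (c history now [(2, 24), (4, 6)])
v5: WRITE a=9  (a history now [(1, 11), (5, 9)])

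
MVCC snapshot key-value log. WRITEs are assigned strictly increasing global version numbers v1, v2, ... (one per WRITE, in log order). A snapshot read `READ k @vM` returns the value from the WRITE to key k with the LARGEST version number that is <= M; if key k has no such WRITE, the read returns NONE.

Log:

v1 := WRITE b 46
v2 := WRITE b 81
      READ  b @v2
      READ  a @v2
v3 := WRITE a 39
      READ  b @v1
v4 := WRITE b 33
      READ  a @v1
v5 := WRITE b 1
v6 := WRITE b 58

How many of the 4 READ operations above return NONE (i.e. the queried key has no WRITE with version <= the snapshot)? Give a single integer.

v1: WRITE b=46  (b history now [(1, 46)])
v2: WRITE b=81  (b history now [(1, 46), (2, 81)])
READ b @v2: history=[(1, 46), (2, 81)] -> pick v2 -> 81
READ a @v2: history=[] -> no version <= 2 -> NONE
v3: WRITE a=39  (a history now [(3, 39)])
READ b @v1: history=[(1, 46), (2, 81)] -> pick v1 -> 46
v4: WRITE b=33  (b history now [(1, 46), (2, 81), (4, 33)])
READ a @v1: history=[(3, 39)] -> no version <= 1 -> NONE
v5: WRITE b=1  (b history now [(1, 46), (2, 81), (4, 33), (5, 1)])
v6: WRITE b=58  (b history now [(1, 46), (2, 81), (4, 33), (5, 1), (6, 58)])
Read results in order: ['81', 'NONE', '46', 'NONE']
NONE count = 2

Answer: 2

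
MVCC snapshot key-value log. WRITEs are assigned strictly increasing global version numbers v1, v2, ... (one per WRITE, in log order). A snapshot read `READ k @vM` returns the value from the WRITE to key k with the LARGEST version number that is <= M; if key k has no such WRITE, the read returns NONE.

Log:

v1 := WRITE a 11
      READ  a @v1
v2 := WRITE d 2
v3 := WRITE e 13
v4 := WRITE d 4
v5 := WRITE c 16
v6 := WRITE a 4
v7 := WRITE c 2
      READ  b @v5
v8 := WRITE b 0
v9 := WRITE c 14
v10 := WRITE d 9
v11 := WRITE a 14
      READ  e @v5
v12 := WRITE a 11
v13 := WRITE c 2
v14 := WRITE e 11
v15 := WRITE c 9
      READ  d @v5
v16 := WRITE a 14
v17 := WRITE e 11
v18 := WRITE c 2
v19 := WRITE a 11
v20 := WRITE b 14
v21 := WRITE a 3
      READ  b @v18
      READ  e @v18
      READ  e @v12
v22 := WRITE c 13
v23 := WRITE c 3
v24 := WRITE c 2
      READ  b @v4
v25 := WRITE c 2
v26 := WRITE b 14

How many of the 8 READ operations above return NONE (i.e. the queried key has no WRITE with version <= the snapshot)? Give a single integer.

Answer: 2

Derivation:
v1: WRITE a=11  (a history now [(1, 11)])
READ a @v1: history=[(1, 11)] -> pick v1 -> 11
v2: WRITE d=2  (d history now [(2, 2)])
v3: WRITE e=13  (e history now [(3, 13)])
v4: WRITE d=4  (d history now [(2, 2), (4, 4)])
v5: WRITE c=16  (c history now [(5, 16)])
v6: WRITE a=4  (a history now [(1, 11), (6, 4)])
v7: WRITE c=2  (c history now [(5, 16), (7, 2)])
READ b @v5: history=[] -> no version <= 5 -> NONE
v8: WRITE b=0  (b history now [(8, 0)])
v9: WRITE c=14  (c history now [(5, 16), (7, 2), (9, 14)])
v10: WRITE d=9  (d history now [(2, 2), (4, 4), (10, 9)])
v11: WRITE a=14  (a history now [(1, 11), (6, 4), (11, 14)])
READ e @v5: history=[(3, 13)] -> pick v3 -> 13
v12: WRITE a=11  (a history now [(1, 11), (6, 4), (11, 14), (12, 11)])
v13: WRITE c=2  (c history now [(5, 16), (7, 2), (9, 14), (13, 2)])
v14: WRITE e=11  (e history now [(3, 13), (14, 11)])
v15: WRITE c=9  (c history now [(5, 16), (7, 2), (9, 14), (13, 2), (15, 9)])
READ d @v5: history=[(2, 2), (4, 4), (10, 9)] -> pick v4 -> 4
v16: WRITE a=14  (a history now [(1, 11), (6, 4), (11, 14), (12, 11), (16, 14)])
v17: WRITE e=11  (e history now [(3, 13), (14, 11), (17, 11)])
v18: WRITE c=2  (c history now [(5, 16), (7, 2), (9, 14), (13, 2), (15, 9), (18, 2)])
v19: WRITE a=11  (a history now [(1, 11), (6, 4), (11, 14), (12, 11), (16, 14), (19, 11)])
v20: WRITE b=14  (b history now [(8, 0), (20, 14)])
v21: WRITE a=3  (a history now [(1, 11), (6, 4), (11, 14), (12, 11), (16, 14), (19, 11), (21, 3)])
READ b @v18: history=[(8, 0), (20, 14)] -> pick v8 -> 0
READ e @v18: history=[(3, 13), (14, 11), (17, 11)] -> pick v17 -> 11
READ e @v12: history=[(3, 13), (14, 11), (17, 11)] -> pick v3 -> 13
v22: WRITE c=13  (c history now [(5, 16), (7, 2), (9, 14), (13, 2), (15, 9), (18, 2), (22, 13)])
v23: WRITE c=3  (c history now [(5, 16), (7, 2), (9, 14), (13, 2), (15, 9), (18, 2), (22, 13), (23, 3)])
v24: WRITE c=2  (c history now [(5, 16), (7, 2), (9, 14), (13, 2), (15, 9), (18, 2), (22, 13), (23, 3), (24, 2)])
READ b @v4: history=[(8, 0), (20, 14)] -> no version <= 4 -> NONE
v25: WRITE c=2  (c history now [(5, 16), (7, 2), (9, 14), (13, 2), (15, 9), (18, 2), (22, 13), (23, 3), (24, 2), (25, 2)])
v26: WRITE b=14  (b history now [(8, 0), (20, 14), (26, 14)])
Read results in order: ['11', 'NONE', '13', '4', '0', '11', '13', 'NONE']
NONE count = 2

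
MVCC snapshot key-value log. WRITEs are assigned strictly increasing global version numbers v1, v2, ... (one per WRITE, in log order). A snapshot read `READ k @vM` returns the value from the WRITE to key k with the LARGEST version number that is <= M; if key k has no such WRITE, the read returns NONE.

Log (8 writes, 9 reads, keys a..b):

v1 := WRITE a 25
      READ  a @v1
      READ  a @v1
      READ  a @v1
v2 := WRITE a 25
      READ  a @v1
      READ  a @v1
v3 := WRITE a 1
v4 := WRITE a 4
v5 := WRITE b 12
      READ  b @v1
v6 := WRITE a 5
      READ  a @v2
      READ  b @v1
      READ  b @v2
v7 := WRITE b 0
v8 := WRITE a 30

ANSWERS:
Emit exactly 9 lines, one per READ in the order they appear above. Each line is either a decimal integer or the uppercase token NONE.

v1: WRITE a=25  (a history now [(1, 25)])
READ a @v1: history=[(1, 25)] -> pick v1 -> 25
READ a @v1: history=[(1, 25)] -> pick v1 -> 25
READ a @v1: history=[(1, 25)] -> pick v1 -> 25
v2: WRITE a=25  (a history now [(1, 25), (2, 25)])
READ a @v1: history=[(1, 25), (2, 25)] -> pick v1 -> 25
READ a @v1: history=[(1, 25), (2, 25)] -> pick v1 -> 25
v3: WRITE a=1  (a history now [(1, 25), (2, 25), (3, 1)])
v4: WRITE a=4  (a history now [(1, 25), (2, 25), (3, 1), (4, 4)])
v5: WRITE b=12  (b history now [(5, 12)])
READ b @v1: history=[(5, 12)] -> no version <= 1 -> NONE
v6: WRITE a=5  (a history now [(1, 25), (2, 25), (3, 1), (4, 4), (6, 5)])
READ a @v2: history=[(1, 25), (2, 25), (3, 1), (4, 4), (6, 5)] -> pick v2 -> 25
READ b @v1: history=[(5, 12)] -> no version <= 1 -> NONE
READ b @v2: history=[(5, 12)] -> no version <= 2 -> NONE
v7: WRITE b=0  (b history now [(5, 12), (7, 0)])
v8: WRITE a=30  (a history now [(1, 25), (2, 25), (3, 1), (4, 4), (6, 5), (8, 30)])

Answer: 25
25
25
25
25
NONE
25
NONE
NONE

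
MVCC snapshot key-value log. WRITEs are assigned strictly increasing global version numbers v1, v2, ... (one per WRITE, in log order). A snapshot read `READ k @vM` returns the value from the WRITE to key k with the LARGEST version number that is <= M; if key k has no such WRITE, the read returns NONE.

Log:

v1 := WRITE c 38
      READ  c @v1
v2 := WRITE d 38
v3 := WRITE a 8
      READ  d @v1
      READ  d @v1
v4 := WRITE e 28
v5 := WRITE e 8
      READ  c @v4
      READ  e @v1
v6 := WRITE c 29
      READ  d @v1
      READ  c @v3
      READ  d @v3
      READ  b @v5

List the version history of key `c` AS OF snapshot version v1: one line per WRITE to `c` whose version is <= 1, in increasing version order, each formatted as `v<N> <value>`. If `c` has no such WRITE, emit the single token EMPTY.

Answer: v1 38

Derivation:
Scan writes for key=c with version <= 1:
  v1 WRITE c 38 -> keep
  v2 WRITE d 38 -> skip
  v3 WRITE a 8 -> skip
  v4 WRITE e 28 -> skip
  v5 WRITE e 8 -> skip
  v6 WRITE c 29 -> drop (> snap)
Collected: [(1, 38)]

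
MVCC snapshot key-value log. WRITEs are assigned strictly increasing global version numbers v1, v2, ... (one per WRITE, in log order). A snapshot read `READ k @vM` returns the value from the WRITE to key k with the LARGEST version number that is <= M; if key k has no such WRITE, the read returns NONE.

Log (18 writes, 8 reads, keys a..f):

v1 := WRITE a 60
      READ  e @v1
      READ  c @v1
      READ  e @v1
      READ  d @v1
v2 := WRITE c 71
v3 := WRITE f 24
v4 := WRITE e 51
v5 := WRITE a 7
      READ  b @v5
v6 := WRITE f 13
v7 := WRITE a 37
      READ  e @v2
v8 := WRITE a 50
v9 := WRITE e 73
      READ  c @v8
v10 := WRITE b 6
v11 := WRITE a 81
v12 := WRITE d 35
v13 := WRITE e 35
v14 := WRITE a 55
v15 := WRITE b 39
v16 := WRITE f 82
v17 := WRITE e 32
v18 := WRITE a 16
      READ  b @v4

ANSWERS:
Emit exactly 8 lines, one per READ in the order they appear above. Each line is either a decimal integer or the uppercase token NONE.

v1: WRITE a=60  (a history now [(1, 60)])
READ e @v1: history=[] -> no version <= 1 -> NONE
READ c @v1: history=[] -> no version <= 1 -> NONE
READ e @v1: history=[] -> no version <= 1 -> NONE
READ d @v1: history=[] -> no version <= 1 -> NONE
v2: WRITE c=71  (c history now [(2, 71)])
v3: WRITE f=24  (f history now [(3, 24)])
v4: WRITE e=51  (e history now [(4, 51)])
v5: WRITE a=7  (a history now [(1, 60), (5, 7)])
READ b @v5: history=[] -> no version <= 5 -> NONE
v6: WRITE f=13  (f history now [(3, 24), (6, 13)])
v7: WRITE a=37  (a history now [(1, 60), (5, 7), (7, 37)])
READ e @v2: history=[(4, 51)] -> no version <= 2 -> NONE
v8: WRITE a=50  (a history now [(1, 60), (5, 7), (7, 37), (8, 50)])
v9: WRITE e=73  (e history now [(4, 51), (9, 73)])
READ c @v8: history=[(2, 71)] -> pick v2 -> 71
v10: WRITE b=6  (b history now [(10, 6)])
v11: WRITE a=81  (a history now [(1, 60), (5, 7), (7, 37), (8, 50), (11, 81)])
v12: WRITE d=35  (d history now [(12, 35)])
v13: WRITE e=35  (e history now [(4, 51), (9, 73), (13, 35)])
v14: WRITE a=55  (a history now [(1, 60), (5, 7), (7, 37), (8, 50), (11, 81), (14, 55)])
v15: WRITE b=39  (b history now [(10, 6), (15, 39)])
v16: WRITE f=82  (f history now [(3, 24), (6, 13), (16, 82)])
v17: WRITE e=32  (e history now [(4, 51), (9, 73), (13, 35), (17, 32)])
v18: WRITE a=16  (a history now [(1, 60), (5, 7), (7, 37), (8, 50), (11, 81), (14, 55), (18, 16)])
READ b @v4: history=[(10, 6), (15, 39)] -> no version <= 4 -> NONE

Answer: NONE
NONE
NONE
NONE
NONE
NONE
71
NONE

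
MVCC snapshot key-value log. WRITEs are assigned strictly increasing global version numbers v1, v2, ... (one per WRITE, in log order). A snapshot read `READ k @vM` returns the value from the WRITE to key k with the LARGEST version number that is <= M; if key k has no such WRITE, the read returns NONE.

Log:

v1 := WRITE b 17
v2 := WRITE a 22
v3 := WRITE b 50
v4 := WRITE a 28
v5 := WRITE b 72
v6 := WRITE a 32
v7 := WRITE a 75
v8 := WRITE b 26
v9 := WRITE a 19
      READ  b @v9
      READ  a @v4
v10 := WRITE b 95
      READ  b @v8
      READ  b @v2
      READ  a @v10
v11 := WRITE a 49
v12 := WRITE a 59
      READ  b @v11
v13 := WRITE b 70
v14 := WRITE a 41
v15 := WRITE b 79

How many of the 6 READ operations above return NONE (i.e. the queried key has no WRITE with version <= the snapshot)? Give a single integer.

Answer: 0

Derivation:
v1: WRITE b=17  (b history now [(1, 17)])
v2: WRITE a=22  (a history now [(2, 22)])
v3: WRITE b=50  (b history now [(1, 17), (3, 50)])
v4: WRITE a=28  (a history now [(2, 22), (4, 28)])
v5: WRITE b=72  (b history now [(1, 17), (3, 50), (5, 72)])
v6: WRITE a=32  (a history now [(2, 22), (4, 28), (6, 32)])
v7: WRITE a=75  (a history now [(2, 22), (4, 28), (6, 32), (7, 75)])
v8: WRITE b=26  (b history now [(1, 17), (3, 50), (5, 72), (8, 26)])
v9: WRITE a=19  (a history now [(2, 22), (4, 28), (6, 32), (7, 75), (9, 19)])
READ b @v9: history=[(1, 17), (3, 50), (5, 72), (8, 26)] -> pick v8 -> 26
READ a @v4: history=[(2, 22), (4, 28), (6, 32), (7, 75), (9, 19)] -> pick v4 -> 28
v10: WRITE b=95  (b history now [(1, 17), (3, 50), (5, 72), (8, 26), (10, 95)])
READ b @v8: history=[(1, 17), (3, 50), (5, 72), (8, 26), (10, 95)] -> pick v8 -> 26
READ b @v2: history=[(1, 17), (3, 50), (5, 72), (8, 26), (10, 95)] -> pick v1 -> 17
READ a @v10: history=[(2, 22), (4, 28), (6, 32), (7, 75), (9, 19)] -> pick v9 -> 19
v11: WRITE a=49  (a history now [(2, 22), (4, 28), (6, 32), (7, 75), (9, 19), (11, 49)])
v12: WRITE a=59  (a history now [(2, 22), (4, 28), (6, 32), (7, 75), (9, 19), (11, 49), (12, 59)])
READ b @v11: history=[(1, 17), (3, 50), (5, 72), (8, 26), (10, 95)] -> pick v10 -> 95
v13: WRITE b=70  (b history now [(1, 17), (3, 50), (5, 72), (8, 26), (10, 95), (13, 70)])
v14: WRITE a=41  (a history now [(2, 22), (4, 28), (6, 32), (7, 75), (9, 19), (11, 49), (12, 59), (14, 41)])
v15: WRITE b=79  (b history now [(1, 17), (3, 50), (5, 72), (8, 26), (10, 95), (13, 70), (15, 79)])
Read results in order: ['26', '28', '26', '17', '19', '95']
NONE count = 0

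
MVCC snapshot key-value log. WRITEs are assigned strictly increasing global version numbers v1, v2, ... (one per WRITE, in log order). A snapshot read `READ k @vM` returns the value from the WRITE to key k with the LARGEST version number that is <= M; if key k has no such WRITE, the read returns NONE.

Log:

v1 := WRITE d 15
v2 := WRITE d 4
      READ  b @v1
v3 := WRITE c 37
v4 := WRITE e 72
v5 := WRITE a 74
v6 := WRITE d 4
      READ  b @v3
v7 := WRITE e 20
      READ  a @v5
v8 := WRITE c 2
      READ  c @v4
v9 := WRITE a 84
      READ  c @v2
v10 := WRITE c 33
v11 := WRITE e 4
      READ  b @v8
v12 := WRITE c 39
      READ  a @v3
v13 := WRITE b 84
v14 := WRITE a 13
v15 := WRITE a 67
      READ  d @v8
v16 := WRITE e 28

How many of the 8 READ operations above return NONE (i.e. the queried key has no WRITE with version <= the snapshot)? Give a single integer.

v1: WRITE d=15  (d history now [(1, 15)])
v2: WRITE d=4  (d history now [(1, 15), (2, 4)])
READ b @v1: history=[] -> no version <= 1 -> NONE
v3: WRITE c=37  (c history now [(3, 37)])
v4: WRITE e=72  (e history now [(4, 72)])
v5: WRITE a=74  (a history now [(5, 74)])
v6: WRITE d=4  (d history now [(1, 15), (2, 4), (6, 4)])
READ b @v3: history=[] -> no version <= 3 -> NONE
v7: WRITE e=20  (e history now [(4, 72), (7, 20)])
READ a @v5: history=[(5, 74)] -> pick v5 -> 74
v8: WRITE c=2  (c history now [(3, 37), (8, 2)])
READ c @v4: history=[(3, 37), (8, 2)] -> pick v3 -> 37
v9: WRITE a=84  (a history now [(5, 74), (9, 84)])
READ c @v2: history=[(3, 37), (8, 2)] -> no version <= 2 -> NONE
v10: WRITE c=33  (c history now [(3, 37), (8, 2), (10, 33)])
v11: WRITE e=4  (e history now [(4, 72), (7, 20), (11, 4)])
READ b @v8: history=[] -> no version <= 8 -> NONE
v12: WRITE c=39  (c history now [(3, 37), (8, 2), (10, 33), (12, 39)])
READ a @v3: history=[(5, 74), (9, 84)] -> no version <= 3 -> NONE
v13: WRITE b=84  (b history now [(13, 84)])
v14: WRITE a=13  (a history now [(5, 74), (9, 84), (14, 13)])
v15: WRITE a=67  (a history now [(5, 74), (9, 84), (14, 13), (15, 67)])
READ d @v8: history=[(1, 15), (2, 4), (6, 4)] -> pick v6 -> 4
v16: WRITE e=28  (e history now [(4, 72), (7, 20), (11, 4), (16, 28)])
Read results in order: ['NONE', 'NONE', '74', '37', 'NONE', 'NONE', 'NONE', '4']
NONE count = 5

Answer: 5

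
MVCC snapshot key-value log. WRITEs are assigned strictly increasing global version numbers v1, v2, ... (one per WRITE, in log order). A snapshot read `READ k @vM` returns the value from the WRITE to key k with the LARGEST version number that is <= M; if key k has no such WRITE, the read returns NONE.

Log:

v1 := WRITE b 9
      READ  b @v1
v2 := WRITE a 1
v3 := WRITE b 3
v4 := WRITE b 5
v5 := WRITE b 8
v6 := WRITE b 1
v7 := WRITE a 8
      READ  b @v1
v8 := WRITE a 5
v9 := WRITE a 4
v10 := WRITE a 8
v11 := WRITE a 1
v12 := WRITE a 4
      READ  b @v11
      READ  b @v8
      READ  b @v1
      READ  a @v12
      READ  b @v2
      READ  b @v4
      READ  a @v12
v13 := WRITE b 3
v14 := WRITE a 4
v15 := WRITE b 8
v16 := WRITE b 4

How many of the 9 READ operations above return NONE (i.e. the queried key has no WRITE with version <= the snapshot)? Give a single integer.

Answer: 0

Derivation:
v1: WRITE b=9  (b history now [(1, 9)])
READ b @v1: history=[(1, 9)] -> pick v1 -> 9
v2: WRITE a=1  (a history now [(2, 1)])
v3: WRITE b=3  (b history now [(1, 9), (3, 3)])
v4: WRITE b=5  (b history now [(1, 9), (3, 3), (4, 5)])
v5: WRITE b=8  (b history now [(1, 9), (3, 3), (4, 5), (5, 8)])
v6: WRITE b=1  (b history now [(1, 9), (3, 3), (4, 5), (5, 8), (6, 1)])
v7: WRITE a=8  (a history now [(2, 1), (7, 8)])
READ b @v1: history=[(1, 9), (3, 3), (4, 5), (5, 8), (6, 1)] -> pick v1 -> 9
v8: WRITE a=5  (a history now [(2, 1), (7, 8), (8, 5)])
v9: WRITE a=4  (a history now [(2, 1), (7, 8), (8, 5), (9, 4)])
v10: WRITE a=8  (a history now [(2, 1), (7, 8), (8, 5), (9, 4), (10, 8)])
v11: WRITE a=1  (a history now [(2, 1), (7, 8), (8, 5), (9, 4), (10, 8), (11, 1)])
v12: WRITE a=4  (a history now [(2, 1), (7, 8), (8, 5), (9, 4), (10, 8), (11, 1), (12, 4)])
READ b @v11: history=[(1, 9), (3, 3), (4, 5), (5, 8), (6, 1)] -> pick v6 -> 1
READ b @v8: history=[(1, 9), (3, 3), (4, 5), (5, 8), (6, 1)] -> pick v6 -> 1
READ b @v1: history=[(1, 9), (3, 3), (4, 5), (5, 8), (6, 1)] -> pick v1 -> 9
READ a @v12: history=[(2, 1), (7, 8), (8, 5), (9, 4), (10, 8), (11, 1), (12, 4)] -> pick v12 -> 4
READ b @v2: history=[(1, 9), (3, 3), (4, 5), (5, 8), (6, 1)] -> pick v1 -> 9
READ b @v4: history=[(1, 9), (3, 3), (4, 5), (5, 8), (6, 1)] -> pick v4 -> 5
READ a @v12: history=[(2, 1), (7, 8), (8, 5), (9, 4), (10, 8), (11, 1), (12, 4)] -> pick v12 -> 4
v13: WRITE b=3  (b history now [(1, 9), (3, 3), (4, 5), (5, 8), (6, 1), (13, 3)])
v14: WRITE a=4  (a history now [(2, 1), (7, 8), (8, 5), (9, 4), (10, 8), (11, 1), (12, 4), (14, 4)])
v15: WRITE b=8  (b history now [(1, 9), (3, 3), (4, 5), (5, 8), (6, 1), (13, 3), (15, 8)])
v16: WRITE b=4  (b history now [(1, 9), (3, 3), (4, 5), (5, 8), (6, 1), (13, 3), (15, 8), (16, 4)])
Read results in order: ['9', '9', '1', '1', '9', '4', '9', '5', '4']
NONE count = 0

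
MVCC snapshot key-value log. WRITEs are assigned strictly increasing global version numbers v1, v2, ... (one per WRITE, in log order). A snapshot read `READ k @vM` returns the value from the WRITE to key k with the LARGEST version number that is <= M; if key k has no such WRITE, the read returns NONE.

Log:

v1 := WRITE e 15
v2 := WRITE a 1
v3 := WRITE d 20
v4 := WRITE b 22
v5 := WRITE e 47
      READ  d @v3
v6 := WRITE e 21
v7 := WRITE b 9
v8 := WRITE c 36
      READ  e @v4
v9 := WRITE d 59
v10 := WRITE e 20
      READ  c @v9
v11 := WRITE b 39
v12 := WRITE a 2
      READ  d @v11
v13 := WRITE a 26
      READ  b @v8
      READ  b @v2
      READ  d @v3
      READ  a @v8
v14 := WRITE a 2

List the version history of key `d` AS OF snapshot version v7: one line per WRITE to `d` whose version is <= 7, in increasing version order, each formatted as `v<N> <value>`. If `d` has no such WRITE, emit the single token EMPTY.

Answer: v3 20

Derivation:
Scan writes for key=d with version <= 7:
  v1 WRITE e 15 -> skip
  v2 WRITE a 1 -> skip
  v3 WRITE d 20 -> keep
  v4 WRITE b 22 -> skip
  v5 WRITE e 47 -> skip
  v6 WRITE e 21 -> skip
  v7 WRITE b 9 -> skip
  v8 WRITE c 36 -> skip
  v9 WRITE d 59 -> drop (> snap)
  v10 WRITE e 20 -> skip
  v11 WRITE b 39 -> skip
  v12 WRITE a 2 -> skip
  v13 WRITE a 26 -> skip
  v14 WRITE a 2 -> skip
Collected: [(3, 20)]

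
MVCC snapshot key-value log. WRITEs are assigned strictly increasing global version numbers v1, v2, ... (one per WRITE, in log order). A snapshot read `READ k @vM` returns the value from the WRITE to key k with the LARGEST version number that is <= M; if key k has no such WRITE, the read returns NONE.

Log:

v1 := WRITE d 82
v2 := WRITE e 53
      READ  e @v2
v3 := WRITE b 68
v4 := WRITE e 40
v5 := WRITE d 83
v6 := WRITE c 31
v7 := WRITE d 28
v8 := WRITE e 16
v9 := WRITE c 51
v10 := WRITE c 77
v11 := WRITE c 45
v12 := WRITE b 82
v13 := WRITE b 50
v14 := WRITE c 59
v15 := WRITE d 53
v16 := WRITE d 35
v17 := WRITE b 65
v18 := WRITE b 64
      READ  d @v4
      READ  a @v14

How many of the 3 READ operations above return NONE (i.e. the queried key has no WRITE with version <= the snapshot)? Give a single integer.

v1: WRITE d=82  (d history now [(1, 82)])
v2: WRITE e=53  (e history now [(2, 53)])
READ e @v2: history=[(2, 53)] -> pick v2 -> 53
v3: WRITE b=68  (b history now [(3, 68)])
v4: WRITE e=40  (e history now [(2, 53), (4, 40)])
v5: WRITE d=83  (d history now [(1, 82), (5, 83)])
v6: WRITE c=31  (c history now [(6, 31)])
v7: WRITE d=28  (d history now [(1, 82), (5, 83), (7, 28)])
v8: WRITE e=16  (e history now [(2, 53), (4, 40), (8, 16)])
v9: WRITE c=51  (c history now [(6, 31), (9, 51)])
v10: WRITE c=77  (c history now [(6, 31), (9, 51), (10, 77)])
v11: WRITE c=45  (c history now [(6, 31), (9, 51), (10, 77), (11, 45)])
v12: WRITE b=82  (b history now [(3, 68), (12, 82)])
v13: WRITE b=50  (b history now [(3, 68), (12, 82), (13, 50)])
v14: WRITE c=59  (c history now [(6, 31), (9, 51), (10, 77), (11, 45), (14, 59)])
v15: WRITE d=53  (d history now [(1, 82), (5, 83), (7, 28), (15, 53)])
v16: WRITE d=35  (d history now [(1, 82), (5, 83), (7, 28), (15, 53), (16, 35)])
v17: WRITE b=65  (b history now [(3, 68), (12, 82), (13, 50), (17, 65)])
v18: WRITE b=64  (b history now [(3, 68), (12, 82), (13, 50), (17, 65), (18, 64)])
READ d @v4: history=[(1, 82), (5, 83), (7, 28), (15, 53), (16, 35)] -> pick v1 -> 82
READ a @v14: history=[] -> no version <= 14 -> NONE
Read results in order: ['53', '82', 'NONE']
NONE count = 1

Answer: 1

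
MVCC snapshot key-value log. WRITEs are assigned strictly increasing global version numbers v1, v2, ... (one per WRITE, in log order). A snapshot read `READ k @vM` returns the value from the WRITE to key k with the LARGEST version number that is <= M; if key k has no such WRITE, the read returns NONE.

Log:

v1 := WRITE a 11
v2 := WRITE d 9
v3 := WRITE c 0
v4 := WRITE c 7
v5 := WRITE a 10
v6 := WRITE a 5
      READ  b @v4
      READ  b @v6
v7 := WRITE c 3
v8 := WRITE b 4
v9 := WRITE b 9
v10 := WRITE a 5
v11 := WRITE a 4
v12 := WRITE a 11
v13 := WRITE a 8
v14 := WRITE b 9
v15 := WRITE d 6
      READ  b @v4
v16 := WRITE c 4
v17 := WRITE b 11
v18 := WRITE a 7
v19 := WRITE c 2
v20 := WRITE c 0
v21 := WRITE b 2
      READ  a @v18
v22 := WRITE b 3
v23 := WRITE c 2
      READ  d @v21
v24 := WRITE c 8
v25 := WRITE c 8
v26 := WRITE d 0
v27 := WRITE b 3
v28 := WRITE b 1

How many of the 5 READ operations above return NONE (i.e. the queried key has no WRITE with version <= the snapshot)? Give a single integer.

v1: WRITE a=11  (a history now [(1, 11)])
v2: WRITE d=9  (d history now [(2, 9)])
v3: WRITE c=0  (c history now [(3, 0)])
v4: WRITE c=7  (c history now [(3, 0), (4, 7)])
v5: WRITE a=10  (a history now [(1, 11), (5, 10)])
v6: WRITE a=5  (a history now [(1, 11), (5, 10), (6, 5)])
READ b @v4: history=[] -> no version <= 4 -> NONE
READ b @v6: history=[] -> no version <= 6 -> NONE
v7: WRITE c=3  (c history now [(3, 0), (4, 7), (7, 3)])
v8: WRITE b=4  (b history now [(8, 4)])
v9: WRITE b=9  (b history now [(8, 4), (9, 9)])
v10: WRITE a=5  (a history now [(1, 11), (5, 10), (6, 5), (10, 5)])
v11: WRITE a=4  (a history now [(1, 11), (5, 10), (6, 5), (10, 5), (11, 4)])
v12: WRITE a=11  (a history now [(1, 11), (5, 10), (6, 5), (10, 5), (11, 4), (12, 11)])
v13: WRITE a=8  (a history now [(1, 11), (5, 10), (6, 5), (10, 5), (11, 4), (12, 11), (13, 8)])
v14: WRITE b=9  (b history now [(8, 4), (9, 9), (14, 9)])
v15: WRITE d=6  (d history now [(2, 9), (15, 6)])
READ b @v4: history=[(8, 4), (9, 9), (14, 9)] -> no version <= 4 -> NONE
v16: WRITE c=4  (c history now [(3, 0), (4, 7), (7, 3), (16, 4)])
v17: WRITE b=11  (b history now [(8, 4), (9, 9), (14, 9), (17, 11)])
v18: WRITE a=7  (a history now [(1, 11), (5, 10), (6, 5), (10, 5), (11, 4), (12, 11), (13, 8), (18, 7)])
v19: WRITE c=2  (c history now [(3, 0), (4, 7), (7, 3), (16, 4), (19, 2)])
v20: WRITE c=0  (c history now [(3, 0), (4, 7), (7, 3), (16, 4), (19, 2), (20, 0)])
v21: WRITE b=2  (b history now [(8, 4), (9, 9), (14, 9), (17, 11), (21, 2)])
READ a @v18: history=[(1, 11), (5, 10), (6, 5), (10, 5), (11, 4), (12, 11), (13, 8), (18, 7)] -> pick v18 -> 7
v22: WRITE b=3  (b history now [(8, 4), (9, 9), (14, 9), (17, 11), (21, 2), (22, 3)])
v23: WRITE c=2  (c history now [(3, 0), (4, 7), (7, 3), (16, 4), (19, 2), (20, 0), (23, 2)])
READ d @v21: history=[(2, 9), (15, 6)] -> pick v15 -> 6
v24: WRITE c=8  (c history now [(3, 0), (4, 7), (7, 3), (16, 4), (19, 2), (20, 0), (23, 2), (24, 8)])
v25: WRITE c=8  (c history now [(3, 0), (4, 7), (7, 3), (16, 4), (19, 2), (20, 0), (23, 2), (24, 8), (25, 8)])
v26: WRITE d=0  (d history now [(2, 9), (15, 6), (26, 0)])
v27: WRITE b=3  (b history now [(8, 4), (9, 9), (14, 9), (17, 11), (21, 2), (22, 3), (27, 3)])
v28: WRITE b=1  (b history now [(8, 4), (9, 9), (14, 9), (17, 11), (21, 2), (22, 3), (27, 3), (28, 1)])
Read results in order: ['NONE', 'NONE', 'NONE', '7', '6']
NONE count = 3

Answer: 3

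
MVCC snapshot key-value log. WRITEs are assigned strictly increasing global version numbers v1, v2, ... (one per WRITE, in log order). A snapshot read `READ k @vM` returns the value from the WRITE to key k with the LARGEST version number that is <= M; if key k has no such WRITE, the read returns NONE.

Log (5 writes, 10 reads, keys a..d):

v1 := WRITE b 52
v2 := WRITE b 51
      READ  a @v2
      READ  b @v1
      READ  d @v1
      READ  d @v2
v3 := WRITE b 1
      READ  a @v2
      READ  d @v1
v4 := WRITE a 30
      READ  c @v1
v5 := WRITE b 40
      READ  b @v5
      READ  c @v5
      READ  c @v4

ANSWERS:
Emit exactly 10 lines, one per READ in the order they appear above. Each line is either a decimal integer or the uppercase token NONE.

Answer: NONE
52
NONE
NONE
NONE
NONE
NONE
40
NONE
NONE

Derivation:
v1: WRITE b=52  (b history now [(1, 52)])
v2: WRITE b=51  (b history now [(1, 52), (2, 51)])
READ a @v2: history=[] -> no version <= 2 -> NONE
READ b @v1: history=[(1, 52), (2, 51)] -> pick v1 -> 52
READ d @v1: history=[] -> no version <= 1 -> NONE
READ d @v2: history=[] -> no version <= 2 -> NONE
v3: WRITE b=1  (b history now [(1, 52), (2, 51), (3, 1)])
READ a @v2: history=[] -> no version <= 2 -> NONE
READ d @v1: history=[] -> no version <= 1 -> NONE
v4: WRITE a=30  (a history now [(4, 30)])
READ c @v1: history=[] -> no version <= 1 -> NONE
v5: WRITE b=40  (b history now [(1, 52), (2, 51), (3, 1), (5, 40)])
READ b @v5: history=[(1, 52), (2, 51), (3, 1), (5, 40)] -> pick v5 -> 40
READ c @v5: history=[] -> no version <= 5 -> NONE
READ c @v4: history=[] -> no version <= 4 -> NONE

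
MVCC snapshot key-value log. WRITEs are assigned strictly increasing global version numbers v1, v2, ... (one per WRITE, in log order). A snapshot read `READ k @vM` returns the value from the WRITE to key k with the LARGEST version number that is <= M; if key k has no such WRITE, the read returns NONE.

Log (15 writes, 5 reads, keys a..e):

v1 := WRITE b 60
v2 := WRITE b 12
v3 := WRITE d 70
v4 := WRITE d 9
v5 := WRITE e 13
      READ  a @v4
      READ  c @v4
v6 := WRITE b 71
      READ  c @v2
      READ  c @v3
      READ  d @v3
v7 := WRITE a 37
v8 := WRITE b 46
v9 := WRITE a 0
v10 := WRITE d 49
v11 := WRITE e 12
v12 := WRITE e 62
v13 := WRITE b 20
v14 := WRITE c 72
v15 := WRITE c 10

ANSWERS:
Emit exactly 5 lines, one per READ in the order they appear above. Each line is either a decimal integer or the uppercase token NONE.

v1: WRITE b=60  (b history now [(1, 60)])
v2: WRITE b=12  (b history now [(1, 60), (2, 12)])
v3: WRITE d=70  (d history now [(3, 70)])
v4: WRITE d=9  (d history now [(3, 70), (4, 9)])
v5: WRITE e=13  (e history now [(5, 13)])
READ a @v4: history=[] -> no version <= 4 -> NONE
READ c @v4: history=[] -> no version <= 4 -> NONE
v6: WRITE b=71  (b history now [(1, 60), (2, 12), (6, 71)])
READ c @v2: history=[] -> no version <= 2 -> NONE
READ c @v3: history=[] -> no version <= 3 -> NONE
READ d @v3: history=[(3, 70), (4, 9)] -> pick v3 -> 70
v7: WRITE a=37  (a history now [(7, 37)])
v8: WRITE b=46  (b history now [(1, 60), (2, 12), (6, 71), (8, 46)])
v9: WRITE a=0  (a history now [(7, 37), (9, 0)])
v10: WRITE d=49  (d history now [(3, 70), (4, 9), (10, 49)])
v11: WRITE e=12  (e history now [(5, 13), (11, 12)])
v12: WRITE e=62  (e history now [(5, 13), (11, 12), (12, 62)])
v13: WRITE b=20  (b history now [(1, 60), (2, 12), (6, 71), (8, 46), (13, 20)])
v14: WRITE c=72  (c history now [(14, 72)])
v15: WRITE c=10  (c history now [(14, 72), (15, 10)])

Answer: NONE
NONE
NONE
NONE
70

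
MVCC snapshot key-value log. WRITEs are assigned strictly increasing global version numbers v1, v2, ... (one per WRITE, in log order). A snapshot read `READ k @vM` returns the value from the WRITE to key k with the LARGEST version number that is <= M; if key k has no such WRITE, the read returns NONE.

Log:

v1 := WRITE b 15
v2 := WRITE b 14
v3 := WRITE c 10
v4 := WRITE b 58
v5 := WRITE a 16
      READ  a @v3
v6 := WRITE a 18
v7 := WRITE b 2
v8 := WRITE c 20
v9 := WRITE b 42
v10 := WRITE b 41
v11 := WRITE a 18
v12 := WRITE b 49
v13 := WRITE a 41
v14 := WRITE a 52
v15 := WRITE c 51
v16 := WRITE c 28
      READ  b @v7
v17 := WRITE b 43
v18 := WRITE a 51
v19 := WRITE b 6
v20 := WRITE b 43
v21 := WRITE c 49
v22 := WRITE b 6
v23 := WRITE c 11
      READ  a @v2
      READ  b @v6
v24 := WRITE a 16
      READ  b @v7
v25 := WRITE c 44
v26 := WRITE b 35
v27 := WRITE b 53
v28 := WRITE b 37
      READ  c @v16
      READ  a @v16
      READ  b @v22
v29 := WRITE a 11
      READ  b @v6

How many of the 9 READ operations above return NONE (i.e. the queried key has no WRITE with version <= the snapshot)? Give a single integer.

v1: WRITE b=15  (b history now [(1, 15)])
v2: WRITE b=14  (b history now [(1, 15), (2, 14)])
v3: WRITE c=10  (c history now [(3, 10)])
v4: WRITE b=58  (b history now [(1, 15), (2, 14), (4, 58)])
v5: WRITE a=16  (a history now [(5, 16)])
READ a @v3: history=[(5, 16)] -> no version <= 3 -> NONE
v6: WRITE a=18  (a history now [(5, 16), (6, 18)])
v7: WRITE b=2  (b history now [(1, 15), (2, 14), (4, 58), (7, 2)])
v8: WRITE c=20  (c history now [(3, 10), (8, 20)])
v9: WRITE b=42  (b history now [(1, 15), (2, 14), (4, 58), (7, 2), (9, 42)])
v10: WRITE b=41  (b history now [(1, 15), (2, 14), (4, 58), (7, 2), (9, 42), (10, 41)])
v11: WRITE a=18  (a history now [(5, 16), (6, 18), (11, 18)])
v12: WRITE b=49  (b history now [(1, 15), (2, 14), (4, 58), (7, 2), (9, 42), (10, 41), (12, 49)])
v13: WRITE a=41  (a history now [(5, 16), (6, 18), (11, 18), (13, 41)])
v14: WRITE a=52  (a history now [(5, 16), (6, 18), (11, 18), (13, 41), (14, 52)])
v15: WRITE c=51  (c history now [(3, 10), (8, 20), (15, 51)])
v16: WRITE c=28  (c history now [(3, 10), (8, 20), (15, 51), (16, 28)])
READ b @v7: history=[(1, 15), (2, 14), (4, 58), (7, 2), (9, 42), (10, 41), (12, 49)] -> pick v7 -> 2
v17: WRITE b=43  (b history now [(1, 15), (2, 14), (4, 58), (7, 2), (9, 42), (10, 41), (12, 49), (17, 43)])
v18: WRITE a=51  (a history now [(5, 16), (6, 18), (11, 18), (13, 41), (14, 52), (18, 51)])
v19: WRITE b=6  (b history now [(1, 15), (2, 14), (4, 58), (7, 2), (9, 42), (10, 41), (12, 49), (17, 43), (19, 6)])
v20: WRITE b=43  (b history now [(1, 15), (2, 14), (4, 58), (7, 2), (9, 42), (10, 41), (12, 49), (17, 43), (19, 6), (20, 43)])
v21: WRITE c=49  (c history now [(3, 10), (8, 20), (15, 51), (16, 28), (21, 49)])
v22: WRITE b=6  (b history now [(1, 15), (2, 14), (4, 58), (7, 2), (9, 42), (10, 41), (12, 49), (17, 43), (19, 6), (20, 43), (22, 6)])
v23: WRITE c=11  (c history now [(3, 10), (8, 20), (15, 51), (16, 28), (21, 49), (23, 11)])
READ a @v2: history=[(5, 16), (6, 18), (11, 18), (13, 41), (14, 52), (18, 51)] -> no version <= 2 -> NONE
READ b @v6: history=[(1, 15), (2, 14), (4, 58), (7, 2), (9, 42), (10, 41), (12, 49), (17, 43), (19, 6), (20, 43), (22, 6)] -> pick v4 -> 58
v24: WRITE a=16  (a history now [(5, 16), (6, 18), (11, 18), (13, 41), (14, 52), (18, 51), (24, 16)])
READ b @v7: history=[(1, 15), (2, 14), (4, 58), (7, 2), (9, 42), (10, 41), (12, 49), (17, 43), (19, 6), (20, 43), (22, 6)] -> pick v7 -> 2
v25: WRITE c=44  (c history now [(3, 10), (8, 20), (15, 51), (16, 28), (21, 49), (23, 11), (25, 44)])
v26: WRITE b=35  (b history now [(1, 15), (2, 14), (4, 58), (7, 2), (9, 42), (10, 41), (12, 49), (17, 43), (19, 6), (20, 43), (22, 6), (26, 35)])
v27: WRITE b=53  (b history now [(1, 15), (2, 14), (4, 58), (7, 2), (9, 42), (10, 41), (12, 49), (17, 43), (19, 6), (20, 43), (22, 6), (26, 35), (27, 53)])
v28: WRITE b=37  (b history now [(1, 15), (2, 14), (4, 58), (7, 2), (9, 42), (10, 41), (12, 49), (17, 43), (19, 6), (20, 43), (22, 6), (26, 35), (27, 53), (28, 37)])
READ c @v16: history=[(3, 10), (8, 20), (15, 51), (16, 28), (21, 49), (23, 11), (25, 44)] -> pick v16 -> 28
READ a @v16: history=[(5, 16), (6, 18), (11, 18), (13, 41), (14, 52), (18, 51), (24, 16)] -> pick v14 -> 52
READ b @v22: history=[(1, 15), (2, 14), (4, 58), (7, 2), (9, 42), (10, 41), (12, 49), (17, 43), (19, 6), (20, 43), (22, 6), (26, 35), (27, 53), (28, 37)] -> pick v22 -> 6
v29: WRITE a=11  (a history now [(5, 16), (6, 18), (11, 18), (13, 41), (14, 52), (18, 51), (24, 16), (29, 11)])
READ b @v6: history=[(1, 15), (2, 14), (4, 58), (7, 2), (9, 42), (10, 41), (12, 49), (17, 43), (19, 6), (20, 43), (22, 6), (26, 35), (27, 53), (28, 37)] -> pick v4 -> 58
Read results in order: ['NONE', '2', 'NONE', '58', '2', '28', '52', '6', '58']
NONE count = 2

Answer: 2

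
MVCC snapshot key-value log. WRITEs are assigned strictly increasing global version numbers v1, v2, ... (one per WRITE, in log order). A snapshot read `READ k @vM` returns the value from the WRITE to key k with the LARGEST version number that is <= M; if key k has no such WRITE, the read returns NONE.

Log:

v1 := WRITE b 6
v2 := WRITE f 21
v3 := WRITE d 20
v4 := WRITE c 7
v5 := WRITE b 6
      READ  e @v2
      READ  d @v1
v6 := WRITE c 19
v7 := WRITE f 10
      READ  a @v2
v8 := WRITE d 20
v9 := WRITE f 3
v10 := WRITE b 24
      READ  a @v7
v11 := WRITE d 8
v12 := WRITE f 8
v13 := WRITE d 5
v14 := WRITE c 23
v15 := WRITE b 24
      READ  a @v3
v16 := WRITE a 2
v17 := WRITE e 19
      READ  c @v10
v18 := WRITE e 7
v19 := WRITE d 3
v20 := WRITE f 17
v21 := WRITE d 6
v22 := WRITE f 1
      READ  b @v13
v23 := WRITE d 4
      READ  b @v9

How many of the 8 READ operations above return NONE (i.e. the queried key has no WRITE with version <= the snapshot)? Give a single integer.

Answer: 5

Derivation:
v1: WRITE b=6  (b history now [(1, 6)])
v2: WRITE f=21  (f history now [(2, 21)])
v3: WRITE d=20  (d history now [(3, 20)])
v4: WRITE c=7  (c history now [(4, 7)])
v5: WRITE b=6  (b history now [(1, 6), (5, 6)])
READ e @v2: history=[] -> no version <= 2 -> NONE
READ d @v1: history=[(3, 20)] -> no version <= 1 -> NONE
v6: WRITE c=19  (c history now [(4, 7), (6, 19)])
v7: WRITE f=10  (f history now [(2, 21), (7, 10)])
READ a @v2: history=[] -> no version <= 2 -> NONE
v8: WRITE d=20  (d history now [(3, 20), (8, 20)])
v9: WRITE f=3  (f history now [(2, 21), (7, 10), (9, 3)])
v10: WRITE b=24  (b history now [(1, 6), (5, 6), (10, 24)])
READ a @v7: history=[] -> no version <= 7 -> NONE
v11: WRITE d=8  (d history now [(3, 20), (8, 20), (11, 8)])
v12: WRITE f=8  (f history now [(2, 21), (7, 10), (9, 3), (12, 8)])
v13: WRITE d=5  (d history now [(3, 20), (8, 20), (11, 8), (13, 5)])
v14: WRITE c=23  (c history now [(4, 7), (6, 19), (14, 23)])
v15: WRITE b=24  (b history now [(1, 6), (5, 6), (10, 24), (15, 24)])
READ a @v3: history=[] -> no version <= 3 -> NONE
v16: WRITE a=2  (a history now [(16, 2)])
v17: WRITE e=19  (e history now [(17, 19)])
READ c @v10: history=[(4, 7), (6, 19), (14, 23)] -> pick v6 -> 19
v18: WRITE e=7  (e history now [(17, 19), (18, 7)])
v19: WRITE d=3  (d history now [(3, 20), (8, 20), (11, 8), (13, 5), (19, 3)])
v20: WRITE f=17  (f history now [(2, 21), (7, 10), (9, 3), (12, 8), (20, 17)])
v21: WRITE d=6  (d history now [(3, 20), (8, 20), (11, 8), (13, 5), (19, 3), (21, 6)])
v22: WRITE f=1  (f history now [(2, 21), (7, 10), (9, 3), (12, 8), (20, 17), (22, 1)])
READ b @v13: history=[(1, 6), (5, 6), (10, 24), (15, 24)] -> pick v10 -> 24
v23: WRITE d=4  (d history now [(3, 20), (8, 20), (11, 8), (13, 5), (19, 3), (21, 6), (23, 4)])
READ b @v9: history=[(1, 6), (5, 6), (10, 24), (15, 24)] -> pick v5 -> 6
Read results in order: ['NONE', 'NONE', 'NONE', 'NONE', 'NONE', '19', '24', '6']
NONE count = 5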